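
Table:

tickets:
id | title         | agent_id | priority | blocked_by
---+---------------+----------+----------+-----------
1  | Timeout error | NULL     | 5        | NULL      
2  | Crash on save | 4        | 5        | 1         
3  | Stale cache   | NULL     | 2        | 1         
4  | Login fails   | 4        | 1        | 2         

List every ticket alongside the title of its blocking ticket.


This is a self-join: tickets is joined to a second copy of itself, matching each row's blocked_by to another row's id. Use LEFT JOIN so rows with blocked_by=NULL are kept.
  - ticket 1 (Timeout error): blocked_by=NULL -> NULL
  - ticket 2 (Crash on save): blocked_by=1 -> Timeout error
  - ticket 3 (Stale cache): blocked_by=1 -> Timeout error
  - ticket 4 (Login fails): blocked_by=2 -> Crash on save

SQL:
SELECT a.title AS item, b.title AS blocked_by
FROM tickets a
LEFT JOIN tickets b ON a.blocked_by = b.id

Result:
item          | blocked_by   
--------------+--------------
Timeout error | NULL         
Crash on save | Timeout error
Stale cache   | Timeout error
Login fails   | Crash on save


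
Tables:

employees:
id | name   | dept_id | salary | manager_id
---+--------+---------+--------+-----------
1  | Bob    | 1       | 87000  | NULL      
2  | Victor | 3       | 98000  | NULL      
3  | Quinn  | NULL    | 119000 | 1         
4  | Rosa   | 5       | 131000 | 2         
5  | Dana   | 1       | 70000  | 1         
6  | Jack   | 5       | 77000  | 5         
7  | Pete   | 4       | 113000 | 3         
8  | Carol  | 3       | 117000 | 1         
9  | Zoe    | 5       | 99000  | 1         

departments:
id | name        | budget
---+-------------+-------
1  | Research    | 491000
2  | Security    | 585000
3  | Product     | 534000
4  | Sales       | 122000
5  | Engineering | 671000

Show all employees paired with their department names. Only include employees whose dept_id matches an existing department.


INNER JOIN keeps only employees rows whose dept_id matches an id in departments. Walk through each employee:
  - employee 1 (Bob): dept_id=1 -> matches Research
  - employee 2 (Victor): dept_id=3 -> matches Product
  - employee 3 (Quinn): dept_id=NULL, no match -> dropped
  - employee 4 (Rosa): dept_id=5 -> matches Engineering
  - employee 5 (Dana): dept_id=1 -> matches Research
  - employee 6 (Jack): dept_id=5 -> matches Engineering
  - employee 7 (Pete): dept_id=4 -> matches Sales
  - employee 8 (Carol): dept_id=3 -> matches Product
  - employee 9 (Zoe): dept_id=5 -> matches Engineering
So 1 of 9 rows is dropped.

SQL:
SELECT a.name, b.name AS department
FROM employees a
INNER JOIN departments b ON a.dept_id = b.id

Result:
name   | department 
-------+------------
Bob    | Research   
Victor | Product    
Rosa   | Engineering
Dana   | Research   
Jack   | Engineering
Pete   | Sales      
Carol  | Product    
Zoe    | Engineering


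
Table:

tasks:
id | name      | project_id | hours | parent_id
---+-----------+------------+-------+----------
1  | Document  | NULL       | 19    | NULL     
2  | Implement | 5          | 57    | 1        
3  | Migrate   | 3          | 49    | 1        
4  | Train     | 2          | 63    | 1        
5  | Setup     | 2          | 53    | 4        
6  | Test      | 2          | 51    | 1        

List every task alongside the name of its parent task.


This is a self-join: tasks is joined to a second copy of itself, matching each row's parent_id to another row's id. Use LEFT JOIN so rows with parent_id=NULL are kept.
  - task 1 (Document): parent_id=NULL -> NULL
  - task 2 (Implement): parent_id=1 -> Document
  - task 3 (Migrate): parent_id=1 -> Document
  - task 4 (Train): parent_id=1 -> Document
  - task 5 (Setup): parent_id=4 -> Train
  - task 6 (Test): parent_id=1 -> Document

SQL:
SELECT a.name AS item, b.name AS parent
FROM tasks a
LEFT JOIN tasks b ON a.parent_id = b.id

Result:
item      | parent  
----------+---------
Document  | NULL    
Implement | Document
Migrate   | Document
Train     | Document
Setup     | Train   
Test      | Document


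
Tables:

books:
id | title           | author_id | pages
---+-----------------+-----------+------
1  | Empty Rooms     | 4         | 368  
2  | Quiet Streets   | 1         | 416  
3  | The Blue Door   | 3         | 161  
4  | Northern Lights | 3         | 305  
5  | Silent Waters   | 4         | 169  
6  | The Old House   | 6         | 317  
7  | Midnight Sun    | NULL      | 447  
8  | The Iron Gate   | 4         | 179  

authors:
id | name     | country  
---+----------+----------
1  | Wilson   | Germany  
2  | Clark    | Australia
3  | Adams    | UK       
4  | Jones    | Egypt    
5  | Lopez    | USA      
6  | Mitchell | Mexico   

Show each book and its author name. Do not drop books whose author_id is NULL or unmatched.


LEFT JOIN keeps every row from books (the left table); where author_id has no match in authors, the author columns become NULL. Walk through each book:
  - book 1 (Empty Rooms): author_id=4 -> matches Jones
  - book 2 (Quiet Streets): author_id=1 -> matches Wilson
  - book 3 (The Blue Door): author_id=3 -> matches Adams
  - book 4 (Northern Lights): author_id=3 -> matches Adams
  - book 5 (Silent Waters): author_id=4 -> matches Jones
  - book 6 (The Old House): author_id=6 -> matches Mitchell
  - book 7 (Midnight Sun): author_id=NULL, no match -> kept with NULL
  - book 8 (The Iron Gate): author_id=4 -> matches Jones
All 8 rows appear; 1 has NULL author.

SQL:
SELECT a.title, b.name AS author
FROM books a
LEFT JOIN authors b ON a.author_id = b.id

Result:
title           | author  
----------------+---------
Empty Rooms     | Jones   
Quiet Streets   | Wilson  
The Blue Door   | Adams   
Northern Lights | Adams   
Silent Waters   | Jones   
The Old House   | Mitchell
Midnight Sun    | NULL    
The Iron Gate   | Jones   


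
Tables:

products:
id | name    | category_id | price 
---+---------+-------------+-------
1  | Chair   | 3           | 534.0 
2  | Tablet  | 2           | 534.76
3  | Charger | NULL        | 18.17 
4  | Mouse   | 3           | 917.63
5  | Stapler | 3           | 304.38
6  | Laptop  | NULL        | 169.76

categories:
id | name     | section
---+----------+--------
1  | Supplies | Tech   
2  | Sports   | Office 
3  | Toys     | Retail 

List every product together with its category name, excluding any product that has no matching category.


INNER JOIN keeps only products rows whose category_id matches an id in categories. Walk through each product:
  - product 1 (Chair): category_id=3 -> matches Toys
  - product 2 (Tablet): category_id=2 -> matches Sports
  - product 3 (Charger): category_id=NULL, no match -> dropped
  - product 4 (Mouse): category_id=3 -> matches Toys
  - product 5 (Stapler): category_id=3 -> matches Toys
  - product 6 (Laptop): category_id=NULL, no match -> dropped
So 2 of 6 rows are dropped.

SQL:
SELECT a.name, b.name AS category
FROM products a
INNER JOIN categories b ON a.category_id = b.id

Result:
name    | category
--------+---------
Chair   | Toys    
Tablet  | Sports  
Mouse   | Toys    
Stapler | Toys    


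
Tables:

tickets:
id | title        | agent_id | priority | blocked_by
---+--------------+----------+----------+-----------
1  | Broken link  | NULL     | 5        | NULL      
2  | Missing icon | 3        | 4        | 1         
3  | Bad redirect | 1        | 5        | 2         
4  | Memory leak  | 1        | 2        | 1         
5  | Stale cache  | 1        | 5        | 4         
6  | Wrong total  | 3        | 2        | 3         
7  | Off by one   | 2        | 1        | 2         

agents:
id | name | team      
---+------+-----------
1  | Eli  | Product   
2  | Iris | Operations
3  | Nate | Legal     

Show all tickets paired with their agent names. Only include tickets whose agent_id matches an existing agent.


INNER JOIN keeps only tickets rows whose agent_id matches an id in agents. Walk through each ticket:
  - ticket 1 (Broken link): agent_id=NULL, no match -> dropped
  - ticket 2 (Missing icon): agent_id=3 -> matches Nate
  - ticket 3 (Bad redirect): agent_id=1 -> matches Eli
  - ticket 4 (Memory leak): agent_id=1 -> matches Eli
  - ticket 5 (Stale cache): agent_id=1 -> matches Eli
  - ticket 6 (Wrong total): agent_id=3 -> matches Nate
  - ticket 7 (Off by one): agent_id=2 -> matches Iris
So 1 of 7 rows is dropped.

SQL:
SELECT a.title, b.name AS agent
FROM tickets a
INNER JOIN agents b ON a.agent_id = b.id

Result:
title        | agent
-------------+------
Missing icon | Nate 
Bad redirect | Eli  
Memory leak  | Eli  
Stale cache  | Eli  
Wrong total  | Nate 
Off by one   | Iris 


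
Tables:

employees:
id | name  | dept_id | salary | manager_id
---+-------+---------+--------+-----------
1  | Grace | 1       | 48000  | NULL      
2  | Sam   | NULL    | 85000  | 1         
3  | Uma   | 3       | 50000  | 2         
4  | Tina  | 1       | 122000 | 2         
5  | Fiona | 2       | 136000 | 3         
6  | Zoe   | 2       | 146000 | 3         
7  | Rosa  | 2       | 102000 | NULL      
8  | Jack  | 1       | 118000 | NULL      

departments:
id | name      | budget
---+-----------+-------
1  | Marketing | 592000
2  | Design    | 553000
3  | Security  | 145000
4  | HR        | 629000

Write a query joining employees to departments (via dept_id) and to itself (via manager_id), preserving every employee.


Two LEFT JOINs from the same base table employees: one to departments via dept_id, one to employees itself via manager_id. Both are LEFT so every employee is preserved.
Match against departments:
  - employee 1 (Grace): dept_id=1 -> matches Marketing
  - employee 2 (Sam): dept_id=NULL, no match -> kept with NULL
  - employee 3 (Uma): dept_id=3 -> matches Security
  - employee 4 (Tina): dept_id=1 -> matches Marketing
  - employee 5 (Fiona): dept_id=2 -> matches Design
  - employee 6 (Zoe): dept_id=2 -> matches Design
  - employee 7 (Rosa): dept_id=2 -> matches Design
  - employee 8 (Jack): dept_id=1 -> matches Marketing
Match against employees (self):
  - employee 1 (Grace): manager_id=NULL -> NULL
  - employee 2 (Sam): manager_id=1 -> Grace
  - employee 3 (Uma): manager_id=2 -> Sam
  - employee 4 (Tina): manager_id=2 -> Sam
  - employee 5 (Fiona): manager_id=3 -> Uma
  - employee 6 (Zoe): manager_id=3 -> Uma
  - employee 7 (Rosa): manager_id=NULL -> NULL
  - employee 8 (Jack): manager_id=NULL -> NULL

SQL:
SELECT a.name, b.name AS department, c.name AS manager
FROM employees a
LEFT JOIN departments b ON a.dept_id = b.id
LEFT JOIN employees c ON a.manager_id = c.id

Result:
name  | department | manager
------+------------+--------
Grace | Marketing  | NULL   
Sam   | NULL       | Grace  
Uma   | Security   | Sam    
Tina  | Marketing  | Sam    
Fiona | Design     | Uma    
Zoe   | Design     | Uma    
Rosa  | Design     | NULL   
Jack  | Marketing  | NULL   


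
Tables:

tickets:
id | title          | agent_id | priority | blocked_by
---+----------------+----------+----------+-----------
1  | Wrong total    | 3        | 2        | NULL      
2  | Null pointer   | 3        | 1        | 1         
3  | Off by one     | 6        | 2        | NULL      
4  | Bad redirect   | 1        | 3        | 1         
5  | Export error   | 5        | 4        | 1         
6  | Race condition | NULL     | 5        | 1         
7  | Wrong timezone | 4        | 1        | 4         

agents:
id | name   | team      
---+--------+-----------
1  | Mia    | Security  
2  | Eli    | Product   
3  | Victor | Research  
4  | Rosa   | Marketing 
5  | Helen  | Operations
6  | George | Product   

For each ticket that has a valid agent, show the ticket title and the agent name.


INNER JOIN keeps only tickets rows whose agent_id matches an id in agents. Walk through each ticket:
  - ticket 1 (Wrong total): agent_id=3 -> matches Victor
  - ticket 2 (Null pointer): agent_id=3 -> matches Victor
  - ticket 3 (Off by one): agent_id=6 -> matches George
  - ticket 4 (Bad redirect): agent_id=1 -> matches Mia
  - ticket 5 (Export error): agent_id=5 -> matches Helen
  - ticket 6 (Race condition): agent_id=NULL, no match -> dropped
  - ticket 7 (Wrong timezone): agent_id=4 -> matches Rosa
So 1 of 7 rows is dropped.

SQL:
SELECT a.title, b.name AS agent
FROM tickets a
INNER JOIN agents b ON a.agent_id = b.id

Result:
title          | agent 
---------------+-------
Wrong total    | Victor
Null pointer   | Victor
Off by one     | George
Bad redirect   | Mia   
Export error   | Helen 
Wrong timezone | Rosa  


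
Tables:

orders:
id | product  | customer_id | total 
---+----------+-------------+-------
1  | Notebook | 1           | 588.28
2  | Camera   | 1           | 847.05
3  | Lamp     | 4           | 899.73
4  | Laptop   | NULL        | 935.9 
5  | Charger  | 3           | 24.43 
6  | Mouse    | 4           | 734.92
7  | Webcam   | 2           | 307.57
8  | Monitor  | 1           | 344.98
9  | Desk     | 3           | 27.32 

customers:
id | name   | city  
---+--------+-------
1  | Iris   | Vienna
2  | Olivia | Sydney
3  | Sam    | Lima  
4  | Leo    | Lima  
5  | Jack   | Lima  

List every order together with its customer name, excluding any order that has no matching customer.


INNER JOIN keeps only orders rows whose customer_id matches an id in customers. Walk through each order:
  - order 1 (Notebook): customer_id=1 -> matches Iris
  - order 2 (Camera): customer_id=1 -> matches Iris
  - order 3 (Lamp): customer_id=4 -> matches Leo
  - order 4 (Laptop): customer_id=NULL, no match -> dropped
  - order 5 (Charger): customer_id=3 -> matches Sam
  - order 6 (Mouse): customer_id=4 -> matches Leo
  - order 7 (Webcam): customer_id=2 -> matches Olivia
  - order 8 (Monitor): customer_id=1 -> matches Iris
  - order 9 (Desk): customer_id=3 -> matches Sam
So 1 of 9 rows is dropped.

SQL:
SELECT a.product, b.name AS customer
FROM orders a
INNER JOIN customers b ON a.customer_id = b.id

Result:
product  | customer
---------+---------
Notebook | Iris    
Camera   | Iris    
Lamp     | Leo     
Charger  | Sam     
Mouse    | Leo     
Webcam   | Olivia  
Monitor  | Iris    
Desk     | Sam     


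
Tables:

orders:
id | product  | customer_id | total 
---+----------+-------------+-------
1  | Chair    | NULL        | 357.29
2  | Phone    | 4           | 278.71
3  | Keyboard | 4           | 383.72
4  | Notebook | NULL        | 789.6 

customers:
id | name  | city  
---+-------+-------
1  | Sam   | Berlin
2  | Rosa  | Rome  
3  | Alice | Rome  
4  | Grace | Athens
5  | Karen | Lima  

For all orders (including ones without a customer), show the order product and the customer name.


LEFT JOIN keeps every row from orders (the left table); where customer_id has no match in customers, the customer columns become NULL. Walk through each order:
  - order 1 (Chair): customer_id=NULL, no match -> kept with NULL
  - order 2 (Phone): customer_id=4 -> matches Grace
  - order 3 (Keyboard): customer_id=4 -> matches Grace
  - order 4 (Notebook): customer_id=NULL, no match -> kept with NULL
All 4 rows appear; 2 have NULL customer.

SQL:
SELECT a.product, b.name AS customer
FROM orders a
LEFT JOIN customers b ON a.customer_id = b.id

Result:
product  | customer
---------+---------
Chair    | NULL    
Phone    | Grace   
Keyboard | Grace   
Notebook | NULL    


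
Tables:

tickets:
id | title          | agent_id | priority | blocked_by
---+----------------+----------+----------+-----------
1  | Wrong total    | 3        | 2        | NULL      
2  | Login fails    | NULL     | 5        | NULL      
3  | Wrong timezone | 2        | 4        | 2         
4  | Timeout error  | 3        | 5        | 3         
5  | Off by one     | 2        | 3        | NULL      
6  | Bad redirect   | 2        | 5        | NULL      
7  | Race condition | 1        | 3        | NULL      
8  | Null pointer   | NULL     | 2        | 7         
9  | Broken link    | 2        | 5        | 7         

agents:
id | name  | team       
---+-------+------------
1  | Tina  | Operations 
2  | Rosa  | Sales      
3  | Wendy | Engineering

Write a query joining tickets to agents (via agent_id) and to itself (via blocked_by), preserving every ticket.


Two LEFT JOINs from the same base table tickets: one to agents via agent_id, one to tickets itself via blocked_by. Both are LEFT so every ticket is preserved.
Match against agents:
  - ticket 1 (Wrong total): agent_id=3 -> matches Wendy
  - ticket 2 (Login fails): agent_id=NULL, no match -> kept with NULL
  - ticket 3 (Wrong timezone): agent_id=2 -> matches Rosa
  - ticket 4 (Timeout error): agent_id=3 -> matches Wendy
  - ticket 5 (Off by one): agent_id=2 -> matches Rosa
  - ticket 6 (Bad redirect): agent_id=2 -> matches Rosa
  - ticket 7 (Race condition): agent_id=1 -> matches Tina
  - ticket 8 (Null pointer): agent_id=NULL, no match -> kept with NULL
  - ticket 9 (Broken link): agent_id=2 -> matches Rosa
Match against tickets (self):
  - ticket 1 (Wrong total): blocked_by=NULL -> NULL
  - ticket 2 (Login fails): blocked_by=NULL -> NULL
  - ticket 3 (Wrong timezone): blocked_by=2 -> Login fails
  - ticket 4 (Timeout error): blocked_by=3 -> Wrong timezone
  - ticket 5 (Off by one): blocked_by=NULL -> NULL
  - ticket 6 (Bad redirect): blocked_by=NULL -> NULL
  - ticket 7 (Race condition): blocked_by=NULL -> NULL
  - ticket 8 (Null pointer): blocked_by=7 -> Race condition
  - ticket 9 (Broken link): blocked_by=7 -> Race condition

SQL:
SELECT a.title, b.name AS agent, c.title AS blocked_by
FROM tickets a
LEFT JOIN agents b ON a.agent_id = b.id
LEFT JOIN tickets c ON a.blocked_by = c.id

Result:
title          | agent | blocked_by    
---------------+-------+---------------
Wrong total    | Wendy | NULL          
Login fails    | NULL  | NULL          
Wrong timezone | Rosa  | Login fails   
Timeout error  | Wendy | Wrong timezone
Off by one     | Rosa  | NULL          
Bad redirect   | Rosa  | NULL          
Race condition | Tina  | NULL          
Null pointer   | NULL  | Race condition
Broken link    | Rosa  | Race condition


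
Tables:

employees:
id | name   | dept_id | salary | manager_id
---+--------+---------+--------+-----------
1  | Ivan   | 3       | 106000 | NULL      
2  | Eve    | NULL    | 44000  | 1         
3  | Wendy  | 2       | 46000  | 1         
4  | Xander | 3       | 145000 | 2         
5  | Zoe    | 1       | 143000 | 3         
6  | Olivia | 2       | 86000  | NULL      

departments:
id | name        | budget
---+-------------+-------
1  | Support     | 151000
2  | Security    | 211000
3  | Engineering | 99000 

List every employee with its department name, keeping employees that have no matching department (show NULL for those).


LEFT JOIN keeps every row from employees (the left table); where dept_id has no match in departments, the department columns become NULL. Walk through each employee:
  - employee 1 (Ivan): dept_id=3 -> matches Engineering
  - employee 2 (Eve): dept_id=NULL, no match -> kept with NULL
  - employee 3 (Wendy): dept_id=2 -> matches Security
  - employee 4 (Xander): dept_id=3 -> matches Engineering
  - employee 5 (Zoe): dept_id=1 -> matches Support
  - employee 6 (Olivia): dept_id=2 -> matches Security
All 6 rows appear; 1 has NULL department.

SQL:
SELECT a.name, b.name AS department
FROM employees a
LEFT JOIN departments b ON a.dept_id = b.id

Result:
name   | department 
-------+------------
Ivan   | Engineering
Eve    | NULL       
Wendy  | Security   
Xander | Engineering
Zoe    | Support    
Olivia | Security   


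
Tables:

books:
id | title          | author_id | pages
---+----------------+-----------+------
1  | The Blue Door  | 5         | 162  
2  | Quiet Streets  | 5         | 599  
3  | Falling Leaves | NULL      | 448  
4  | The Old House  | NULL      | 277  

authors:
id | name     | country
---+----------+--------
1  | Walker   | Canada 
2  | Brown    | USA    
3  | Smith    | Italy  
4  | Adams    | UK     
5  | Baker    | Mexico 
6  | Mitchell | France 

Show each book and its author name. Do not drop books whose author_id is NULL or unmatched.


LEFT JOIN keeps every row from books (the left table); where author_id has no match in authors, the author columns become NULL. Walk through each book:
  - book 1 (The Blue Door): author_id=5 -> matches Baker
  - book 2 (Quiet Streets): author_id=5 -> matches Baker
  - book 3 (Falling Leaves): author_id=NULL, no match -> kept with NULL
  - book 4 (The Old House): author_id=NULL, no match -> kept with NULL
All 4 rows appear; 2 have NULL author.

SQL:
SELECT a.title, b.name AS author
FROM books a
LEFT JOIN authors b ON a.author_id = b.id

Result:
title          | author
---------------+-------
The Blue Door  | Baker 
Quiet Streets  | Baker 
Falling Leaves | NULL  
The Old House  | NULL  


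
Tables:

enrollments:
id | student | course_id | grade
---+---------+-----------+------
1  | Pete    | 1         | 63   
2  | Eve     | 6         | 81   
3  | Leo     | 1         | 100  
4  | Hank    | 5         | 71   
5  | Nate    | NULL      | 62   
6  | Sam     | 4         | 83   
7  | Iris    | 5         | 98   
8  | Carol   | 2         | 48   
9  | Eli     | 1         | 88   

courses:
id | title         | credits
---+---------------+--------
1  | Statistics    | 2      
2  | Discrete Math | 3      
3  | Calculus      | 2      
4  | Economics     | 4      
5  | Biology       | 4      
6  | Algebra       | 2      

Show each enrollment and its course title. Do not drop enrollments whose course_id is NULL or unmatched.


LEFT JOIN keeps every row from enrollments (the left table); where course_id has no match in courses, the course columns become NULL. Walk through each enrollment:
  - enrollment 1 (Pete): course_id=1 -> matches Statistics
  - enrollment 2 (Eve): course_id=6 -> matches Algebra
  - enrollment 3 (Leo): course_id=1 -> matches Statistics
  - enrollment 4 (Hank): course_id=5 -> matches Biology
  - enrollment 5 (Nate): course_id=NULL, no match -> kept with NULL
  - enrollment 6 (Sam): course_id=4 -> matches Economics
  - enrollment 7 (Iris): course_id=5 -> matches Biology
  - enrollment 8 (Carol): course_id=2 -> matches Discrete Math
  - enrollment 9 (Eli): course_id=1 -> matches Statistics
All 9 rows appear; 1 has NULL course.

SQL:
SELECT a.student, b.title AS course
FROM enrollments a
LEFT JOIN courses b ON a.course_id = b.id

Result:
student | course       
--------+--------------
Pete    | Statistics   
Eve     | Algebra      
Leo     | Statistics   
Hank    | Biology      
Nate    | NULL         
Sam     | Economics    
Iris    | Biology      
Carol   | Discrete Math
Eli     | Statistics   


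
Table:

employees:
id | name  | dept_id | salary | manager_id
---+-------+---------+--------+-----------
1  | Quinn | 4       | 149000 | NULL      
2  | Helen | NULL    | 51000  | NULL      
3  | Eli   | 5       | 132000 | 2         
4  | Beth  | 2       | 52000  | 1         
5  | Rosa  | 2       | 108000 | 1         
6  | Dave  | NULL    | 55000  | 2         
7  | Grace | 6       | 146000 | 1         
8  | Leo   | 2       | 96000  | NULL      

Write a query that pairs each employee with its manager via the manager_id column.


This is a self-join: employees is joined to a second copy of itself, matching each row's manager_id to another row's id. Use LEFT JOIN so rows with manager_id=NULL are kept.
  - employee 1 (Quinn): manager_id=NULL -> NULL
  - employee 2 (Helen): manager_id=NULL -> NULL
  - employee 3 (Eli): manager_id=2 -> Helen
  - employee 4 (Beth): manager_id=1 -> Quinn
  - employee 5 (Rosa): manager_id=1 -> Quinn
  - employee 6 (Dave): manager_id=2 -> Helen
  - employee 7 (Grace): manager_id=1 -> Quinn
  - employee 8 (Leo): manager_id=NULL -> NULL

SQL:
SELECT a.name AS item, b.name AS manager
FROM employees a
LEFT JOIN employees b ON a.manager_id = b.id

Result:
item  | manager
------+--------
Quinn | NULL   
Helen | NULL   
Eli   | Helen  
Beth  | Quinn  
Rosa  | Quinn  
Dave  | Helen  
Grace | Quinn  
Leo   | NULL   


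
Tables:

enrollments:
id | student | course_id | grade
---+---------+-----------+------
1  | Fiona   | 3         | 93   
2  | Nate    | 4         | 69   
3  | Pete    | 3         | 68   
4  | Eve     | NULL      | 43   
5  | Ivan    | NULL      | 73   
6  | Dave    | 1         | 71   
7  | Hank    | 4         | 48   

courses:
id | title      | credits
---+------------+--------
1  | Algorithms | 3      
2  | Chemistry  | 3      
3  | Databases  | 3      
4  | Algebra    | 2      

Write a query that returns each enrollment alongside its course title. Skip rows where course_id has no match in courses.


INNER JOIN keeps only enrollments rows whose course_id matches an id in courses. Walk through each enrollment:
  - enrollment 1 (Fiona): course_id=3 -> matches Databases
  - enrollment 2 (Nate): course_id=4 -> matches Algebra
  - enrollment 3 (Pete): course_id=3 -> matches Databases
  - enrollment 4 (Eve): course_id=NULL, no match -> dropped
  - enrollment 5 (Ivan): course_id=NULL, no match -> dropped
  - enrollment 6 (Dave): course_id=1 -> matches Algorithms
  - enrollment 7 (Hank): course_id=4 -> matches Algebra
So 2 of 7 rows are dropped.

SQL:
SELECT a.student, b.title AS course
FROM enrollments a
INNER JOIN courses b ON a.course_id = b.id

Result:
student | course    
--------+-----------
Fiona   | Databases 
Nate    | Algebra   
Pete    | Databases 
Dave    | Algorithms
Hank    | Algebra   


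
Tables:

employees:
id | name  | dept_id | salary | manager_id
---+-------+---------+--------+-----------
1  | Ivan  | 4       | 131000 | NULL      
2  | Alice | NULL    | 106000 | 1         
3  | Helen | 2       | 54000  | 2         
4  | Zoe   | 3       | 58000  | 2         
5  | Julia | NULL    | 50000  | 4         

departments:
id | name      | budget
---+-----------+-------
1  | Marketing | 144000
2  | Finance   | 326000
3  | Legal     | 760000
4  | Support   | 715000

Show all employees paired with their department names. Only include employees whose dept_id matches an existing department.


INNER JOIN keeps only employees rows whose dept_id matches an id in departments. Walk through each employee:
  - employee 1 (Ivan): dept_id=4 -> matches Support
  - employee 2 (Alice): dept_id=NULL, no match -> dropped
  - employee 3 (Helen): dept_id=2 -> matches Finance
  - employee 4 (Zoe): dept_id=3 -> matches Legal
  - employee 5 (Julia): dept_id=NULL, no match -> dropped
So 2 of 5 rows are dropped.

SQL:
SELECT a.name, b.name AS department
FROM employees a
INNER JOIN departments b ON a.dept_id = b.id

Result:
name  | department
------+-----------
Ivan  | Support   
Helen | Finance   
Zoe   | Legal     


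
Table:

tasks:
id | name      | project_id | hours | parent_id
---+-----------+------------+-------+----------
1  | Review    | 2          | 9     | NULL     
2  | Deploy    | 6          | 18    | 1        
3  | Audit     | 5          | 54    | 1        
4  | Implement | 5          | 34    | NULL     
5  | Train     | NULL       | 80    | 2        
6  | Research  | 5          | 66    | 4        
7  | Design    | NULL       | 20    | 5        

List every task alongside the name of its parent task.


This is a self-join: tasks is joined to a second copy of itself, matching each row's parent_id to another row's id. Use LEFT JOIN so rows with parent_id=NULL are kept.
  - task 1 (Review): parent_id=NULL -> NULL
  - task 2 (Deploy): parent_id=1 -> Review
  - task 3 (Audit): parent_id=1 -> Review
  - task 4 (Implement): parent_id=NULL -> NULL
  - task 5 (Train): parent_id=2 -> Deploy
  - task 6 (Research): parent_id=4 -> Implement
  - task 7 (Design): parent_id=5 -> Train

SQL:
SELECT a.name AS item, b.name AS parent
FROM tasks a
LEFT JOIN tasks b ON a.parent_id = b.id

Result:
item      | parent   
----------+----------
Review    | NULL     
Deploy    | Review   
Audit     | Review   
Implement | NULL     
Train     | Deploy   
Research  | Implement
Design    | Train    


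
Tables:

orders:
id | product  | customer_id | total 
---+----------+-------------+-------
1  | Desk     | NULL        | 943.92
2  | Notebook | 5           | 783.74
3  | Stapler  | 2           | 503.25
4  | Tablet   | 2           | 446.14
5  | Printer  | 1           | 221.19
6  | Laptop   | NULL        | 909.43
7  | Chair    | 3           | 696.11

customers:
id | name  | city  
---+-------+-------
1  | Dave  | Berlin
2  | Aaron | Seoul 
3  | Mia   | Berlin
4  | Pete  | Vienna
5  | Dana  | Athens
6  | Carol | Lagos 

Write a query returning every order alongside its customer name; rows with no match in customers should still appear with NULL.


LEFT JOIN keeps every row from orders (the left table); where customer_id has no match in customers, the customer columns become NULL. Walk through each order:
  - order 1 (Desk): customer_id=NULL, no match -> kept with NULL
  - order 2 (Notebook): customer_id=5 -> matches Dana
  - order 3 (Stapler): customer_id=2 -> matches Aaron
  - order 4 (Tablet): customer_id=2 -> matches Aaron
  - order 5 (Printer): customer_id=1 -> matches Dave
  - order 6 (Laptop): customer_id=NULL, no match -> kept with NULL
  - order 7 (Chair): customer_id=3 -> matches Mia
All 7 rows appear; 2 have NULL customer.

SQL:
SELECT a.product, b.name AS customer
FROM orders a
LEFT JOIN customers b ON a.customer_id = b.id

Result:
product  | customer
---------+---------
Desk     | NULL    
Notebook | Dana    
Stapler  | Aaron   
Tablet   | Aaron   
Printer  | Dave    
Laptop   | NULL    
Chair    | Mia     


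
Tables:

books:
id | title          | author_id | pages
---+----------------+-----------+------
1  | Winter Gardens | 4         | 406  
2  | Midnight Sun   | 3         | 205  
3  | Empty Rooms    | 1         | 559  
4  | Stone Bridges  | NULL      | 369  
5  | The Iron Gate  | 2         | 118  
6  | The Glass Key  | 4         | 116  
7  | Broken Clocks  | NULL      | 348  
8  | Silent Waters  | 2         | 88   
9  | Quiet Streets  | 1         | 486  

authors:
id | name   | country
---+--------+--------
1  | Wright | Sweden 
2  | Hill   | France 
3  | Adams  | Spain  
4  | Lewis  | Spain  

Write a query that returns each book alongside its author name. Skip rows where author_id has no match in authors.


INNER JOIN keeps only books rows whose author_id matches an id in authors. Walk through each book:
  - book 1 (Winter Gardens): author_id=4 -> matches Lewis
  - book 2 (Midnight Sun): author_id=3 -> matches Adams
  - book 3 (Empty Rooms): author_id=1 -> matches Wright
  - book 4 (Stone Bridges): author_id=NULL, no match -> dropped
  - book 5 (The Iron Gate): author_id=2 -> matches Hill
  - book 6 (The Glass Key): author_id=4 -> matches Lewis
  - book 7 (Broken Clocks): author_id=NULL, no match -> dropped
  - book 8 (Silent Waters): author_id=2 -> matches Hill
  - book 9 (Quiet Streets): author_id=1 -> matches Wright
So 2 of 9 rows are dropped.

SQL:
SELECT a.title, b.name AS author
FROM books a
INNER JOIN authors b ON a.author_id = b.id

Result:
title          | author
---------------+-------
Winter Gardens | Lewis 
Midnight Sun   | Adams 
Empty Rooms    | Wright
The Iron Gate  | Hill  
The Glass Key  | Lewis 
Silent Waters  | Hill  
Quiet Streets  | Wright


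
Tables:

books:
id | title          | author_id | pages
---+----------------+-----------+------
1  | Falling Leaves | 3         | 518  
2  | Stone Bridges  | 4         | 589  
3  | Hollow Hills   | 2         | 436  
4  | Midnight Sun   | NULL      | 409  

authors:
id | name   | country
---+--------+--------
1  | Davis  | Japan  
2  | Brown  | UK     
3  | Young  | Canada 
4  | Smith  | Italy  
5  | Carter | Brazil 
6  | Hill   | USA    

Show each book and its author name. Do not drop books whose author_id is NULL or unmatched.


LEFT JOIN keeps every row from books (the left table); where author_id has no match in authors, the author columns become NULL. Walk through each book:
  - book 1 (Falling Leaves): author_id=3 -> matches Young
  - book 2 (Stone Bridges): author_id=4 -> matches Smith
  - book 3 (Hollow Hills): author_id=2 -> matches Brown
  - book 4 (Midnight Sun): author_id=NULL, no match -> kept with NULL
All 4 rows appear; 1 has NULL author.

SQL:
SELECT a.title, b.name AS author
FROM books a
LEFT JOIN authors b ON a.author_id = b.id

Result:
title          | author
---------------+-------
Falling Leaves | Young 
Stone Bridges  | Smith 
Hollow Hills   | Brown 
Midnight Sun   | NULL  


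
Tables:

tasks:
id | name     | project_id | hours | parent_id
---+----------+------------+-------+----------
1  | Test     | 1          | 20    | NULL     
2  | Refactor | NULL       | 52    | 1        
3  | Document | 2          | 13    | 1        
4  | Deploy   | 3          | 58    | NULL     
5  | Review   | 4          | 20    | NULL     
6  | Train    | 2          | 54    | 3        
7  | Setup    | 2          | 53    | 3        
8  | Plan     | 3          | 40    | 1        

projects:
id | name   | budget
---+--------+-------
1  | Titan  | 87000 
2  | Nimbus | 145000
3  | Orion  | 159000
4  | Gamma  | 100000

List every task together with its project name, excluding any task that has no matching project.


INNER JOIN keeps only tasks rows whose project_id matches an id in projects. Walk through each task:
  - task 1 (Test): project_id=1 -> matches Titan
  - task 2 (Refactor): project_id=NULL, no match -> dropped
  - task 3 (Document): project_id=2 -> matches Nimbus
  - task 4 (Deploy): project_id=3 -> matches Orion
  - task 5 (Review): project_id=4 -> matches Gamma
  - task 6 (Train): project_id=2 -> matches Nimbus
  - task 7 (Setup): project_id=2 -> matches Nimbus
  - task 8 (Plan): project_id=3 -> matches Orion
So 1 of 8 rows is dropped.

SQL:
SELECT a.name, b.name AS project
FROM tasks a
INNER JOIN projects b ON a.project_id = b.id

Result:
name     | project
---------+--------
Test     | Titan  
Document | Nimbus 
Deploy   | Orion  
Review   | Gamma  
Train    | Nimbus 
Setup    | Nimbus 
Plan     | Orion  


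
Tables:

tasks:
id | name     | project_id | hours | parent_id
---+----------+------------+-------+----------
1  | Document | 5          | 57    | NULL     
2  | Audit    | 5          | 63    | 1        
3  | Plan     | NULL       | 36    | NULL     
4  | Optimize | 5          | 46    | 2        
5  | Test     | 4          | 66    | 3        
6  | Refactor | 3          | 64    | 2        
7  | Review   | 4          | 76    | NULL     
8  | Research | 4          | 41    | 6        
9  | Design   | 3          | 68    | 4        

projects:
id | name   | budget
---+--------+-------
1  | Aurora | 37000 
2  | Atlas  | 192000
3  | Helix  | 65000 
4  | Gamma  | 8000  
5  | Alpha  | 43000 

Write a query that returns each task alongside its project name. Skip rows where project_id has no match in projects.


INNER JOIN keeps only tasks rows whose project_id matches an id in projects. Walk through each task:
  - task 1 (Document): project_id=5 -> matches Alpha
  - task 2 (Audit): project_id=5 -> matches Alpha
  - task 3 (Plan): project_id=NULL, no match -> dropped
  - task 4 (Optimize): project_id=5 -> matches Alpha
  - task 5 (Test): project_id=4 -> matches Gamma
  - task 6 (Refactor): project_id=3 -> matches Helix
  - task 7 (Review): project_id=4 -> matches Gamma
  - task 8 (Research): project_id=4 -> matches Gamma
  - task 9 (Design): project_id=3 -> matches Helix
So 1 of 9 rows is dropped.

SQL:
SELECT a.name, b.name AS project
FROM tasks a
INNER JOIN projects b ON a.project_id = b.id

Result:
name     | project
---------+--------
Document | Alpha  
Audit    | Alpha  
Optimize | Alpha  
Test     | Gamma  
Refactor | Helix  
Review   | Gamma  
Research | Gamma  
Design   | Helix  


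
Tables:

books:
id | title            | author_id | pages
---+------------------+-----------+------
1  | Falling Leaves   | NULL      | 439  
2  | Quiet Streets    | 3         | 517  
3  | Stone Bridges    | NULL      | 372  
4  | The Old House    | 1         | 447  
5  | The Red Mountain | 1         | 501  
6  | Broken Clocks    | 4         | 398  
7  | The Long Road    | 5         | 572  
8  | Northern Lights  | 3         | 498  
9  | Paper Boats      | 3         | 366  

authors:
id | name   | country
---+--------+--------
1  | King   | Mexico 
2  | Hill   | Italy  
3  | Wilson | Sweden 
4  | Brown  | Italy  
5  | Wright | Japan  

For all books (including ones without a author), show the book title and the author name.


LEFT JOIN keeps every row from books (the left table); where author_id has no match in authors, the author columns become NULL. Walk through each book:
  - book 1 (Falling Leaves): author_id=NULL, no match -> kept with NULL
  - book 2 (Quiet Streets): author_id=3 -> matches Wilson
  - book 3 (Stone Bridges): author_id=NULL, no match -> kept with NULL
  - book 4 (The Old House): author_id=1 -> matches King
  - book 5 (The Red Mountain): author_id=1 -> matches King
  - book 6 (Broken Clocks): author_id=4 -> matches Brown
  - book 7 (The Long Road): author_id=5 -> matches Wright
  - book 8 (Northern Lights): author_id=3 -> matches Wilson
  - book 9 (Paper Boats): author_id=3 -> matches Wilson
All 9 rows appear; 2 have NULL author.

SQL:
SELECT a.title, b.name AS author
FROM books a
LEFT JOIN authors b ON a.author_id = b.id

Result:
title            | author
-----------------+-------
Falling Leaves   | NULL  
Quiet Streets    | Wilson
Stone Bridges    | NULL  
The Old House    | King  
The Red Mountain | King  
Broken Clocks    | Brown 
The Long Road    | Wright
Northern Lights  | Wilson
Paper Boats      | Wilson


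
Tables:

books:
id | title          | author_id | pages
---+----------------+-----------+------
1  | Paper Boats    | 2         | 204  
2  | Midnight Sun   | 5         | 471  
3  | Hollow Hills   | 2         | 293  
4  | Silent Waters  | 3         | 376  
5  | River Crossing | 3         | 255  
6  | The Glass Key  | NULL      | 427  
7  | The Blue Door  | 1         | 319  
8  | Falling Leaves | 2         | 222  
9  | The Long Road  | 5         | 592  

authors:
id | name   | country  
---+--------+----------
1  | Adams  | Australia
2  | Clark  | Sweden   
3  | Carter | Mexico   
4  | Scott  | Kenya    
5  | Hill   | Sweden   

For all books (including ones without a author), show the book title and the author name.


LEFT JOIN keeps every row from books (the left table); where author_id has no match in authors, the author columns become NULL. Walk through each book:
  - book 1 (Paper Boats): author_id=2 -> matches Clark
  - book 2 (Midnight Sun): author_id=5 -> matches Hill
  - book 3 (Hollow Hills): author_id=2 -> matches Clark
  - book 4 (Silent Waters): author_id=3 -> matches Carter
  - book 5 (River Crossing): author_id=3 -> matches Carter
  - book 6 (The Glass Key): author_id=NULL, no match -> kept with NULL
  - book 7 (The Blue Door): author_id=1 -> matches Adams
  - book 8 (Falling Leaves): author_id=2 -> matches Clark
  - book 9 (The Long Road): author_id=5 -> matches Hill
All 9 rows appear; 1 has NULL author.

SQL:
SELECT a.title, b.name AS author
FROM books a
LEFT JOIN authors b ON a.author_id = b.id

Result:
title          | author
---------------+-------
Paper Boats    | Clark 
Midnight Sun   | Hill  
Hollow Hills   | Clark 
Silent Waters  | Carter
River Crossing | Carter
The Glass Key  | NULL  
The Blue Door  | Adams 
Falling Leaves | Clark 
The Long Road  | Hill  


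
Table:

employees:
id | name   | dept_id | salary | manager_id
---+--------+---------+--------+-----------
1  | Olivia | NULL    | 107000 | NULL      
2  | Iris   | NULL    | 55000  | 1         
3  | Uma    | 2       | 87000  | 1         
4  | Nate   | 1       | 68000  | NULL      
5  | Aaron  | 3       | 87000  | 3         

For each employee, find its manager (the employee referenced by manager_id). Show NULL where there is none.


This is a self-join: employees is joined to a second copy of itself, matching each row's manager_id to another row's id. Use LEFT JOIN so rows with manager_id=NULL are kept.
  - employee 1 (Olivia): manager_id=NULL -> NULL
  - employee 2 (Iris): manager_id=1 -> Olivia
  - employee 3 (Uma): manager_id=1 -> Olivia
  - employee 4 (Nate): manager_id=NULL -> NULL
  - employee 5 (Aaron): manager_id=3 -> Uma

SQL:
SELECT a.name AS item, b.name AS manager
FROM employees a
LEFT JOIN employees b ON a.manager_id = b.id

Result:
item   | manager
-------+--------
Olivia | NULL   
Iris   | Olivia 
Uma    | Olivia 
Nate   | NULL   
Aaron  | Uma    


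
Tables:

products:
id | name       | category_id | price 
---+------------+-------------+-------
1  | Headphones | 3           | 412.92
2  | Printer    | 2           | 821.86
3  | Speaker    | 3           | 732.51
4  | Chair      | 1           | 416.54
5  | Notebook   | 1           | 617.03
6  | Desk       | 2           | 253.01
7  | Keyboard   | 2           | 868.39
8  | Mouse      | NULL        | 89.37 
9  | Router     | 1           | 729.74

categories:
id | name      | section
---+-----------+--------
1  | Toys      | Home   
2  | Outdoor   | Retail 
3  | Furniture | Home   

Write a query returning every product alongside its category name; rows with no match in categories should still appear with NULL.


LEFT JOIN keeps every row from products (the left table); where category_id has no match in categories, the category columns become NULL. Walk through each product:
  - product 1 (Headphones): category_id=3 -> matches Furniture
  - product 2 (Printer): category_id=2 -> matches Outdoor
  - product 3 (Speaker): category_id=3 -> matches Furniture
  - product 4 (Chair): category_id=1 -> matches Toys
  - product 5 (Notebook): category_id=1 -> matches Toys
  - product 6 (Desk): category_id=2 -> matches Outdoor
  - product 7 (Keyboard): category_id=2 -> matches Outdoor
  - product 8 (Mouse): category_id=NULL, no match -> kept with NULL
  - product 9 (Router): category_id=1 -> matches Toys
All 9 rows appear; 1 has NULL category.

SQL:
SELECT a.name, b.name AS category
FROM products a
LEFT JOIN categories b ON a.category_id = b.id

Result:
name       | category 
-----------+----------
Headphones | Furniture
Printer    | Outdoor  
Speaker    | Furniture
Chair      | Toys     
Notebook   | Toys     
Desk       | Outdoor  
Keyboard   | Outdoor  
Mouse      | NULL     
Router     | Toys     
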